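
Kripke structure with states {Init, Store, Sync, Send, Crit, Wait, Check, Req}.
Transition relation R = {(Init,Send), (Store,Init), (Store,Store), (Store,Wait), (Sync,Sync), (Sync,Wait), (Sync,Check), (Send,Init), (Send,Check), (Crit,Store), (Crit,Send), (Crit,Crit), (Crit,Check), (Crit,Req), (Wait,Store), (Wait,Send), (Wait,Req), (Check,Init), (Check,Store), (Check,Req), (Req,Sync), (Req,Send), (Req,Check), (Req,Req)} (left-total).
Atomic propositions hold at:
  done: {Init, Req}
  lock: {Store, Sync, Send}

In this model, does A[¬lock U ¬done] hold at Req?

No

Sat(¬lock) = {Init, Crit, Wait, Check, Req}
Sat(¬done) = {Store, Sync, Send, Crit, Wait, Check}
A[¬lock U ¬done]: least fixpoint, start Z0 = Sat(¬done) = {Store, Sync, Send, Crit, Wait, Check}, add states in Sat(¬lock) with every successor in Z. Z1 = {Init, Store, Sync, Send, Crit, Wait, Check}; fixed.
Sat(A[¬lock U ¬done]) = {Init, Store, Sync, Send, Crit, Wait, Check}
Req ∉ Sat(A[¬lock U ¬done]) = {Init, Store, Sync, Send, Crit, Wait, Check}, so the formula does not hold at Req.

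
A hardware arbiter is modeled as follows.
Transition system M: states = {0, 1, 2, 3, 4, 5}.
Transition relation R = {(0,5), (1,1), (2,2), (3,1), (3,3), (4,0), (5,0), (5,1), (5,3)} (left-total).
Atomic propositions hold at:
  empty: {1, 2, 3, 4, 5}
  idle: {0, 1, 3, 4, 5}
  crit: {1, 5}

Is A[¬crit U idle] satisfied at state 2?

No

Sat(¬crit) = {0, 2, 3, 4}
A[¬crit U idle]: least fixpoint, start Z0 = Sat(idle) = {0, 1, 3, 4, 5}, add states in Sat(¬crit) with every successor in Z. Already a fixed point.
Sat(A[¬crit U idle]) = {0, 1, 3, 4, 5}
2 ∉ Sat(A[¬crit U idle]) = {0, 1, 3, 4, 5}, so the formula does not hold at 2.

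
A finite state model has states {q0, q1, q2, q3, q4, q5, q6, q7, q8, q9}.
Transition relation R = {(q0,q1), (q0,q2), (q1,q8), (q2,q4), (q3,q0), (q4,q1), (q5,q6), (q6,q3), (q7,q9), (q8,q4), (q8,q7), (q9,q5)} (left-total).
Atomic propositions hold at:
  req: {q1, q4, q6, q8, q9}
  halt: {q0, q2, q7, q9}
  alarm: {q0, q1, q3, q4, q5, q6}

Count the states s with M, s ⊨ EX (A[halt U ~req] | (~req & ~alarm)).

Sat(~req) = {q0, q2, q3, q5, q7}
A[halt U ~req]: least fixpoint, start Z0 = Sat(~req) = {q0, q2, q3, q5, q7}, add states in Sat(halt) with every successor in Z. Z1 = {q0, q2, q3, q5, q7, q9}; fixed.
Sat(A[halt U ~req]) = {q0, q2, q3, q5, q7, q9}
Sat(~alarm) = {q2, q7, q8, q9}
Sat(~req & ~alarm) = {q2, q7}
Sat(A[halt U ~req] | (~req & ~alarm)) = {q0, q2, q3, q5, q7, q9}
Sat(EX (A[halt U ~req] | (~req & ~alarm))) = {s : some successor in {q0, q2, q3, q5, q7, q9}} = {q0, q3, q6, q7, q8, q9}
|Sat(EX (A[halt U ~req] | (~req & ~alarm)))| = |{q0, q3, q6, q7, q8, q9}| = 6.

6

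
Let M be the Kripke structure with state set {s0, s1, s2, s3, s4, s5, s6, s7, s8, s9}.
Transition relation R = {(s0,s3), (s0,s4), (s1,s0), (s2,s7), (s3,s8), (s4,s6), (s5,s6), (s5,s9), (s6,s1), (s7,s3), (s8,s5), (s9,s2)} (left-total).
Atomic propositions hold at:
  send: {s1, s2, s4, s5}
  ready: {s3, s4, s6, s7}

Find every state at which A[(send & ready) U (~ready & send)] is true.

Sat(send & ready) = {s4}
Sat(~ready) = {s0, s1, s2, s5, s8, s9}
Sat(~ready & send) = {s1, s2, s5}
A[(send & ready) U (~ready & send)]: least fixpoint, start Z0 = Sat((~ready & send)) = {s1, s2, s5}, add states in Sat(send & ready) with every successor in Z. Already a fixed point.
Sat(A[(send & ready) U (~ready & send)]) = {s1, s2, s5}

{s1, s2, s5}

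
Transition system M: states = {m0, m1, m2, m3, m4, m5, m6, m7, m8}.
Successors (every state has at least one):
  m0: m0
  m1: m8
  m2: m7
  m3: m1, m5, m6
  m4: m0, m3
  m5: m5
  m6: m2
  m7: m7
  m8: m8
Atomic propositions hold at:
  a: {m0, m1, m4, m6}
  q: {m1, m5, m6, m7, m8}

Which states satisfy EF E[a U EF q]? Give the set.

EF q: least fixpoint, start Z0 = {m1, m5, m6, m7, m8}, add states with some successor in Z. Z1 = {m1, m2, m3, m5, m6, m7, m8}; Z2 = {m1, m2, m3, m4, m5, m6, m7, m8}; fixed.
Sat(EF q) = {m1, m2, m3, m4, m5, m6, m7, m8}
E[a U EF q]: least fixpoint, start Z0 = Sat(EF q) = {m1, m2, m3, m4, m5, m6, m7, m8}, add states in Sat(a) with some successor in Z. Already a fixed point.
Sat(E[a U EF q]) = {m1, m2, m3, m4, m5, m6, m7, m8}
EF E[a U EF q]: least fixpoint, start Z0 = {m1, m2, m3, m4, m5, m6, m7, m8}, add states with some successor in Z. Already a fixed point.
Sat(EF E[a U EF q]) = {m1, m2, m3, m4, m5, m6, m7, m8}

{m1, m2, m3, m4, m5, m6, m7, m8}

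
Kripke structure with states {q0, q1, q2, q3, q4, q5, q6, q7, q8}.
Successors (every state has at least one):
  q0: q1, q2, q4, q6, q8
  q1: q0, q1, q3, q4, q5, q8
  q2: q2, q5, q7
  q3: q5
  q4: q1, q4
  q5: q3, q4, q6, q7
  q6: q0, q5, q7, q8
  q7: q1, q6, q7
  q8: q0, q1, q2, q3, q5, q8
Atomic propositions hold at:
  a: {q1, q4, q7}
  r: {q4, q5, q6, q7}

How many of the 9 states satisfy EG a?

3

EG a: greatest fixpoint, start Z0 = {q1, q4, q7}, keep only states in Sat with some successor in Z. Already a fixed point.
Sat(EG a) = {q1, q4, q7}
|Sat(EG a)| = |{q1, q4, q7}| = 3.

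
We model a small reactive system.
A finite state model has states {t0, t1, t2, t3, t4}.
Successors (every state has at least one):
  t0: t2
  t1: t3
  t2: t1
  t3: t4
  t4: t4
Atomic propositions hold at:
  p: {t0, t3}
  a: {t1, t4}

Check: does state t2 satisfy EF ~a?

Sat(~a) = {t0, t2, t3}
EF ~a: least fixpoint, start Z0 = {t0, t2, t3}, add states with some successor in Z. Z1 = {t0, t1, t2, t3}; fixed.
Sat(EF ~a) = {t0, t1, t2, t3}
t2 ∈ Sat(EF ~a) = {t0, t1, t2, t3}, so the formula holds at t2.

Yes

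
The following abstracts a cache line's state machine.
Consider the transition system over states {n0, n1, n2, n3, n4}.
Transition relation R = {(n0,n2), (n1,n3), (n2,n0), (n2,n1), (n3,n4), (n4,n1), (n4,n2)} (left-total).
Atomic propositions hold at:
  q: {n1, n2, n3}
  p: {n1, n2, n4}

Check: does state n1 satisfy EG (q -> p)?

Sat(q -> p) = {n0, n1, n2, n4}
EG (q -> p): greatest fixpoint, start Z0 = {n0, n1, n2, n4}, keep only states in Sat with some successor in Z. Z1 = {n0, n2, n4}; fixed.
Sat(EG (q -> p)) = {n0, n2, n4}
n1 ∉ Sat(EG (q -> p)) = {n0, n2, n4}, so the formula does not hold at n1.

No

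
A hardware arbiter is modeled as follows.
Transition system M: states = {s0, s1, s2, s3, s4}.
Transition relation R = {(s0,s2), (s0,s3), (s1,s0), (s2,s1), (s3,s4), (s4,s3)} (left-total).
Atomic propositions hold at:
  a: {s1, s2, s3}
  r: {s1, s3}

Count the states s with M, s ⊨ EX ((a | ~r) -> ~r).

3

Sat(~r) = {s0, s2, s4}
Sat(a | ~r) = {s0, s1, s2, s3, s4}
Sat((a | ~r) -> ~r) = {s0, s2, s4}
Sat(EX ((a | ~r) -> ~r)) = {s : some successor in {s0, s2, s4}} = {s0, s1, s3}
|Sat(EX ((a | ~r) -> ~r))| = |{s0, s1, s3}| = 3.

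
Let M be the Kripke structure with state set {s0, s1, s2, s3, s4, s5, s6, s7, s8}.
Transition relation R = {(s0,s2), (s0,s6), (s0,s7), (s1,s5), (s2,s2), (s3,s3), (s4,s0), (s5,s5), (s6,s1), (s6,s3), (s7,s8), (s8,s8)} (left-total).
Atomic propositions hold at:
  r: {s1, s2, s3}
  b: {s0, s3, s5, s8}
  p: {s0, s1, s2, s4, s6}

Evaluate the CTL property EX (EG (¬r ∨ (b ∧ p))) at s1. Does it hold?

Yes

Sat(¬r) = {s0, s4, s5, s6, s7, s8}
Sat(b ∧ p) = {s0}
Sat(¬r ∨ (b ∧ p)) = {s0, s4, s5, s6, s7, s8}
EG (¬r ∨ (b ∧ p)): greatest fixpoint, start Z0 = {s0, s4, s5, s6, s7, s8}, keep only states in Sat with some successor in Z. Z1 = {s0, s4, s5, s7, s8}; fixed.
Sat(EG (¬r ∨ (b ∧ p))) = {s0, s4, s5, s7, s8}
Sat(EX (EG (¬r ∨ (b ∧ p)))) = {s : some successor in {s0, s4, s5, s7, s8}} = {s0, s1, s4, s5, s7, s8}
s1 ∈ Sat(EX (EG (¬r ∨ (b ∧ p)))) = {s0, s1, s4, s5, s7, s8}, so the formula holds at s1.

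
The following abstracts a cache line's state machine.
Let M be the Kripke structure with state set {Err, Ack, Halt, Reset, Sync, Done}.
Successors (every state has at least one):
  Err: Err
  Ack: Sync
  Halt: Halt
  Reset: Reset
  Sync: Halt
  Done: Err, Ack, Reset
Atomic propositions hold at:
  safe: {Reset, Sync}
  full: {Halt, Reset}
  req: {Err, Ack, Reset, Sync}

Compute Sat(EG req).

{Err, Reset}

EG req: greatest fixpoint, start Z0 = {Err, Ack, Reset, Sync}, keep only states in Sat with some successor in Z. Z1 = {Err, Ack, Reset}; Z2 = {Err, Reset}; fixed.
Sat(EG req) = {Err, Reset}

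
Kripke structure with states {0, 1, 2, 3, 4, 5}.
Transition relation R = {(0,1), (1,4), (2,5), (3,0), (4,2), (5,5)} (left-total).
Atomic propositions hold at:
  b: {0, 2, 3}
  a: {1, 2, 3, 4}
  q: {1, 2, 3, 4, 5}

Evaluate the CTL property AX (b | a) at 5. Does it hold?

No

Sat(b | a) = {0, 1, 2, 3, 4}
Sat(AX (b | a)) = {s : every successor in {0, 1, 2, 3, 4}} = {0, 1, 3, 4}
5 ∉ Sat(AX (b | a)) = {0, 1, 3, 4}, so the formula does not hold at 5.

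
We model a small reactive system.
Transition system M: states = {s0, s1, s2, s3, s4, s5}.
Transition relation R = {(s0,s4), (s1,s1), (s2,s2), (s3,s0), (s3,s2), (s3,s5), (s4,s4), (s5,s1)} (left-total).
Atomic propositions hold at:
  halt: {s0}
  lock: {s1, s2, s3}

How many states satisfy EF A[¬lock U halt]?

Sat(¬lock) = {s0, s4, s5}
A[¬lock U halt]: least fixpoint, start Z0 = Sat(halt) = {s0}, add states in Sat(¬lock) with every successor in Z. Already a fixed point.
Sat(A[¬lock U halt]) = {s0}
EF A[¬lock U halt]: least fixpoint, start Z0 = {s0}, add states with some successor in Z. Z1 = {s0, s3}; fixed.
Sat(EF A[¬lock U halt]) = {s0, s3}
|Sat(EF A[¬lock U halt])| = |{s0, s3}| = 2.

2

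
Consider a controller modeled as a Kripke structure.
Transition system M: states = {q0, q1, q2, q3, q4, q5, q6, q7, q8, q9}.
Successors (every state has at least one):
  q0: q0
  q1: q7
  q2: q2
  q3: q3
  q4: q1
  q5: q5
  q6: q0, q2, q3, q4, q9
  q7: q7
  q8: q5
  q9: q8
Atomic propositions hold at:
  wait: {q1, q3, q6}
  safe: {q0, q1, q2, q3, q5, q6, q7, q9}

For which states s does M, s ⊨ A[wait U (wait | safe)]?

Sat(wait | safe) = {q0, q1, q2, q3, q5, q6, q7, q9}
A[wait U (wait | safe)]: least fixpoint, start Z0 = Sat((wait | safe)) = {q0, q1, q2, q3, q5, q6, q7, q9}, add states in Sat(wait) with every successor in Z. Already a fixed point.
Sat(A[wait U (wait | safe)]) = {q0, q1, q2, q3, q5, q6, q7, q9}

{q0, q1, q2, q3, q5, q6, q7, q9}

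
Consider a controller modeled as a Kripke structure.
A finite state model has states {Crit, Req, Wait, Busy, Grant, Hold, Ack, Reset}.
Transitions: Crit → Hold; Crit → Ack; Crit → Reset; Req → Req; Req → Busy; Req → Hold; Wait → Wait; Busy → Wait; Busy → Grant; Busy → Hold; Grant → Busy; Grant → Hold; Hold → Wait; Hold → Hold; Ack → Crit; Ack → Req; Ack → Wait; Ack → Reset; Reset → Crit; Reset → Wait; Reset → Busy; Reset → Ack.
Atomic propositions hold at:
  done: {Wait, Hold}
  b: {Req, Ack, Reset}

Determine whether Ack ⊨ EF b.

Yes

EF b: least fixpoint, start Z0 = {Req, Ack, Reset}, add states with some successor in Z. Z1 = {Crit, Req, Ack, Reset}; fixed.
Sat(EF b) = {Crit, Req, Ack, Reset}
Ack ∈ Sat(EF b) = {Crit, Req, Ack, Reset}, so the formula holds at Ack.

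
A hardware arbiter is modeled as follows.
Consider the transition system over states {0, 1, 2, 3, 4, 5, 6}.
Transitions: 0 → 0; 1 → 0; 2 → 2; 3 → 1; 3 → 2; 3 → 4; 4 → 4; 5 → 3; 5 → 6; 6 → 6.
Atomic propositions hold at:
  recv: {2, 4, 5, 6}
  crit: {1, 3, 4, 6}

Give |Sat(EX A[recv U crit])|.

A[recv U crit]: least fixpoint, start Z0 = Sat(crit) = {1, 3, 4, 6}, add states in Sat(recv) with every successor in Z. Z1 = {1, 3, 4, 5, 6}; fixed.
Sat(A[recv U crit]) = {1, 3, 4, 5, 6}
Sat(EX A[recv U crit]) = {s : some successor in {1, 3, 4, 5, 6}} = {3, 4, 5, 6}
|Sat(EX A[recv U crit])| = |{3, 4, 5, 6}| = 4.

4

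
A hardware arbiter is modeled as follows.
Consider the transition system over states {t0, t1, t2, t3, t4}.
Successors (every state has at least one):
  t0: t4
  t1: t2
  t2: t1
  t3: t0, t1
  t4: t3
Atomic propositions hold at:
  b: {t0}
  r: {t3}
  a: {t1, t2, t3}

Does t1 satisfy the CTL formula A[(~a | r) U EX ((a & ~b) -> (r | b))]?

Sat(~a) = {t0, t4}
Sat(~a | r) = {t0, t3, t4}
Sat(~b) = {t1, t2, t3, t4}
Sat(a & ~b) = {t1, t2, t3}
Sat(r | b) = {t0, t3}
Sat((a & ~b) -> (r | b)) = {t0, t3, t4}
Sat(EX ((a & ~b) -> (r | b))) = {s : some successor in {t0, t3, t4}} = {t0, t3, t4}
A[(~a | r) U EX ((a & ~b) -> (r | b))]: least fixpoint, start Z0 = Sat(EX ((a & ~b) -> (r | b))) = {t0, t3, t4}, add states in Sat(~a | r) with every successor in Z. Already a fixed point.
Sat(A[(~a | r) U EX ((a & ~b) -> (r | b))]) = {t0, t3, t4}
t1 ∉ Sat(A[(~a | r) U EX ((a & ~b) -> (r | b))]) = {t0, t3, t4}, so the formula does not hold at t1.

No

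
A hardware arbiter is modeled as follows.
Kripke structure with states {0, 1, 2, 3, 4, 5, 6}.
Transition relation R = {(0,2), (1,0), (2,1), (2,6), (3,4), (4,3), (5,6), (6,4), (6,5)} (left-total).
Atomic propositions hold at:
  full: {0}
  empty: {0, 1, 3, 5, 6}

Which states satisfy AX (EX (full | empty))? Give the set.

Sat(full | empty) = {0, 1, 3, 5, 6}
Sat(EX (full | empty)) = {s : some successor in {0, 1, 3, 5, 6}} = {1, 2, 4, 5, 6}
Sat(AX (EX (full | empty))) = {s : every successor in {1, 2, 4, 5, 6}} = {0, 2, 3, 5, 6}

{0, 2, 3, 5, 6}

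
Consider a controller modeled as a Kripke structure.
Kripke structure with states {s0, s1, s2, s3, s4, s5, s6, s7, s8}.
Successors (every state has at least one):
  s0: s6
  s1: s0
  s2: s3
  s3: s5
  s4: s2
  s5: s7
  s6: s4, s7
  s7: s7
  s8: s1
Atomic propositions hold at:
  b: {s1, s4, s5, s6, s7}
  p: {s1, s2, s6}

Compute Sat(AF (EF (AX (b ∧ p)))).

{s0, s1, s8}

Sat(b ∧ p) = {s1, s6}
Sat(AX (b ∧ p)) = {s : every successor in {s1, s6}} = {s0, s8}
EF (AX (b ∧ p)): least fixpoint, start Z0 = {s0, s8}, add states with some successor in Z. Z1 = {s0, s1, s8}; fixed.
Sat(EF (AX (b ∧ p))) = {s0, s1, s8}
AF (EF (AX (b ∧ p))): least fixpoint, start Z0 = {s0, s1, s8}, add states with every successor in Z. Already a fixed point.
Sat(AF (EF (AX (b ∧ p)))) = {s0, s1, s8}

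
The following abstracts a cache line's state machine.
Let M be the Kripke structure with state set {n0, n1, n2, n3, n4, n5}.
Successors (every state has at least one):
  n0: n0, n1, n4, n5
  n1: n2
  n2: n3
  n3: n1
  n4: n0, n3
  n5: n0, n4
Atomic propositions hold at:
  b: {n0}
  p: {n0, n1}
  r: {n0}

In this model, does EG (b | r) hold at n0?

Yes

Sat(b | r) = {n0}
EG (b | r): greatest fixpoint, start Z0 = {n0}, keep only states in Sat with some successor in Z. Already a fixed point.
Sat(EG (b | r)) = {n0}
n0 ∈ Sat(EG (b | r)) = {n0}, so the formula holds at n0.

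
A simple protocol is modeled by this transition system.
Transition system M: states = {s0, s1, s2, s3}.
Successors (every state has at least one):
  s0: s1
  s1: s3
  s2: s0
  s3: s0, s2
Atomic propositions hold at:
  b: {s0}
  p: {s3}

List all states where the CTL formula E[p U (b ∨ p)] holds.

{s0, s3}

Sat(b ∨ p) = {s0, s3}
E[p U (b ∨ p)]: least fixpoint, start Z0 = Sat((b ∨ p)) = {s0, s3}, add states in Sat(p) with some successor in Z. Already a fixed point.
Sat(E[p U (b ∨ p)]) = {s0, s3}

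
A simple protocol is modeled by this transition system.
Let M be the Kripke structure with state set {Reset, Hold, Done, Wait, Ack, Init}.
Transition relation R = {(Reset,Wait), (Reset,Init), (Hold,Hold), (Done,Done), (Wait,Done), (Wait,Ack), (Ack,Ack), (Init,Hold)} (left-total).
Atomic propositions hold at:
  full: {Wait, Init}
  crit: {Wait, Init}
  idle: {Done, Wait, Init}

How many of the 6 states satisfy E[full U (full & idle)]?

2

Sat(full & idle) = {Wait, Init}
E[full U (full & idle)]: least fixpoint, start Z0 = Sat((full & idle)) = {Wait, Init}, add states in Sat(full) with some successor in Z. Already a fixed point.
Sat(E[full U (full & idle)]) = {Wait, Init}
|Sat(E[full U (full & idle)])| = |{Wait, Init}| = 2.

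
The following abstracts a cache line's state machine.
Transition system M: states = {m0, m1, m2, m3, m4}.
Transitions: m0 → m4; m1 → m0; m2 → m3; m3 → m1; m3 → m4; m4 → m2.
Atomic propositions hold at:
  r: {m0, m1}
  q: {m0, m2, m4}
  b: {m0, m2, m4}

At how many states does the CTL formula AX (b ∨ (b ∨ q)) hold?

3

Sat(b ∨ q) = {m0, m2, m4}
Sat(b ∨ (b ∨ q)) = {m0, m2, m4}
Sat(AX (b ∨ (b ∨ q))) = {s : every successor in {m0, m2, m4}} = {m0, m1, m4}
|Sat(AX (b ∨ (b ∨ q)))| = |{m0, m1, m4}| = 3.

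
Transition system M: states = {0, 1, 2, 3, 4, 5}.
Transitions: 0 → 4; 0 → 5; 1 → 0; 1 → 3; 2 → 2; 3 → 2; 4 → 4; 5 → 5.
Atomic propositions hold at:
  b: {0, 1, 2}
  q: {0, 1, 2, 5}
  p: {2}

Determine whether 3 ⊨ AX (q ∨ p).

Sat(q ∨ p) = {0, 1, 2, 5}
Sat(AX (q ∨ p)) = {s : every successor in {0, 1, 2, 5}} = {2, 3, 5}
3 ∈ Sat(AX (q ∨ p)) = {2, 3, 5}, so the formula holds at 3.

Yes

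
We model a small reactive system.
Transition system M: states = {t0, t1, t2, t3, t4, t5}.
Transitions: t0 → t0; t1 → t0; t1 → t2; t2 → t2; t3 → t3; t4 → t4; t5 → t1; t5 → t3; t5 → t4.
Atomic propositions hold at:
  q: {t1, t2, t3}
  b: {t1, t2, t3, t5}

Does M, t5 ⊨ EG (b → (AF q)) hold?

No

AF q: least fixpoint, start Z0 = {t1, t2, t3}, add states with every successor in Z. Already a fixed point.
Sat(AF q) = {t1, t2, t3}
Sat(b → (AF q)) = {t0, t1, t2, t3, t4}
EG (b → (AF q)): greatest fixpoint, start Z0 = {t0, t1, t2, t3, t4}, keep only states in Sat with some successor in Z. Already a fixed point.
Sat(EG (b → (AF q))) = {t0, t1, t2, t3, t4}
t5 ∉ Sat(EG (b → (AF q))) = {t0, t1, t2, t3, t4}, so the formula does not hold at t5.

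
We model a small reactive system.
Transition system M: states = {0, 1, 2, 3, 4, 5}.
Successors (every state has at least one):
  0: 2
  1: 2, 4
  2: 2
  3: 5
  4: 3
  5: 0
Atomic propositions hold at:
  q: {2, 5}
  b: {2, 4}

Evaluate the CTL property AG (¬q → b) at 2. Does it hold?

Yes

Sat(¬q) = {0, 1, 3, 4}
Sat(¬q → b) = {2, 4, 5}
AG (¬q → b): greatest fixpoint, start Z0 = {2, 4, 5}, keep only states in Sat with every successor in Z. Z1 = {2}; fixed.
Sat(AG (¬q → b)) = {2}
2 ∈ Sat(AG (¬q → b)) = {2}, so the formula holds at 2.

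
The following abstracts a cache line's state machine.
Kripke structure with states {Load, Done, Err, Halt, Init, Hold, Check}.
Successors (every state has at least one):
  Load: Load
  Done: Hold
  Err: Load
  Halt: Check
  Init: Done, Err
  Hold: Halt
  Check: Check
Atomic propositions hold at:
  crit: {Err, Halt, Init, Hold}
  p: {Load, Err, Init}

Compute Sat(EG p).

EG p: greatest fixpoint, start Z0 = {Load, Err, Init}, keep only states in Sat with some successor in Z. Already a fixed point.
Sat(EG p) = {Load, Err, Init}

{Load, Err, Init}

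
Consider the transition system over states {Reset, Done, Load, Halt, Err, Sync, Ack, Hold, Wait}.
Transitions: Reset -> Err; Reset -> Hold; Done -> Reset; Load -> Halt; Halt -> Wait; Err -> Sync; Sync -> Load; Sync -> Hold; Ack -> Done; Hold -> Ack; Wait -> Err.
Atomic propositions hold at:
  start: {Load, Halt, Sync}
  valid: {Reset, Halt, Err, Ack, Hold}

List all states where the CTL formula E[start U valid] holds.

{Reset, Load, Halt, Err, Sync, Ack, Hold}

E[start U valid]: least fixpoint, start Z0 = Sat(valid) = {Reset, Halt, Err, Ack, Hold}, add states in Sat(start) with some successor in Z. Z1 = {Reset, Load, Halt, Err, Sync, Ack, Hold}; fixed.
Sat(E[start U valid]) = {Reset, Load, Halt, Err, Sync, Ack, Hold}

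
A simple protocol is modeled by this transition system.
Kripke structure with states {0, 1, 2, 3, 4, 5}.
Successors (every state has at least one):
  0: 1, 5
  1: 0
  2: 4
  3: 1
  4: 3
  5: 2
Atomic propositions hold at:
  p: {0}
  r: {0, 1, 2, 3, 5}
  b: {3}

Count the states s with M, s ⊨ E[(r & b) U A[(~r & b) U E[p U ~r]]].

Sat(r & b) = {3}
Sat(~r) = {4}
Sat(~r & b) = ∅
E[p U ~r]: least fixpoint, start Z0 = Sat(~r) = {4}, add states in Sat(p) with some successor in Z. Already a fixed point.
Sat(E[p U ~r]) = {4}
A[(~r & b) U E[p U ~r]]: least fixpoint, start Z0 = Sat(E[p U ~r]) = {4}, add states in Sat(~r & b) with every successor in Z. Already a fixed point.
Sat(A[(~r & b) U E[p U ~r]]) = {4}
E[(r & b) U A[(~r & b) U E[p U ~r]]]: least fixpoint, start Z0 = Sat(A[(~r & b) U E[p U ~r]]) = {4}, add states in Sat(r & b) with some successor in Z. Already a fixed point.
Sat(E[(r & b) U A[(~r & b) U E[p U ~r]]]) = {4}
|Sat(E[(r & b) U A[(~r & b) U E[p U ~r]]])| = |{4}| = 1.

1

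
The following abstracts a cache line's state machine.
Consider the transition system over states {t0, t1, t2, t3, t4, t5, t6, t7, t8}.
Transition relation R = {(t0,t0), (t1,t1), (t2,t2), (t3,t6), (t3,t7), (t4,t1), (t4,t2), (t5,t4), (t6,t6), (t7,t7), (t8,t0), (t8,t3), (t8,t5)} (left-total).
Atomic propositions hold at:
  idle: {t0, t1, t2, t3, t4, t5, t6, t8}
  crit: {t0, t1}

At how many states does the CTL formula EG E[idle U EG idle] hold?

EG idle: greatest fixpoint, start Z0 = {t0, t1, t2, t3, t4, t5, t6, t8}, keep only states in Sat with some successor in Z. Already a fixed point.
Sat(EG idle) = {t0, t1, t2, t3, t4, t5, t6, t8}
E[idle U EG idle]: least fixpoint, start Z0 = Sat(EG idle) = {t0, t1, t2, t3, t4, t5, t6, t8}, add states in Sat(idle) with some successor in Z. Already a fixed point.
Sat(E[idle U EG idle]) = {t0, t1, t2, t3, t4, t5, t6, t8}
EG E[idle U EG idle]: greatest fixpoint, start Z0 = {t0, t1, t2, t3, t4, t5, t6, t8}, keep only states in Sat with some successor in Z. Already a fixed point.
Sat(EG E[idle U EG idle]) = {t0, t1, t2, t3, t4, t5, t6, t8}
|Sat(EG E[idle U EG idle])| = |{t0, t1, t2, t3, t4, t5, t6, t8}| = 8.

8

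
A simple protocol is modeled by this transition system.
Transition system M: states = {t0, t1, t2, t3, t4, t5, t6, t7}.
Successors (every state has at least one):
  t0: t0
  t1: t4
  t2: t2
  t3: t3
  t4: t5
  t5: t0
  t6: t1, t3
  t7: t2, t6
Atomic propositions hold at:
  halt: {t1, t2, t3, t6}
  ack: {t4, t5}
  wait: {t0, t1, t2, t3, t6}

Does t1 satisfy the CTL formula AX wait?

Sat(AX wait) = {s : every successor in {t0, t1, t2, t3, t6}} = {t0, t2, t3, t5, t6, t7}
t1 ∉ Sat(AX wait) = {t0, t2, t3, t5, t6, t7}, so the formula does not hold at t1.

No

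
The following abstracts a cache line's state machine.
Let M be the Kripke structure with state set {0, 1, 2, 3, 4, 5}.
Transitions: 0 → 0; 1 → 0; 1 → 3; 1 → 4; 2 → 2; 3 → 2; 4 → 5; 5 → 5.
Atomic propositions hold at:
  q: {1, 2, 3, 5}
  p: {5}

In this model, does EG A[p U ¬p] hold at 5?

No

Sat(¬p) = {0, 1, 2, 3, 4}
A[p U ¬p]: least fixpoint, start Z0 = Sat(¬p) = {0, 1, 2, 3, 4}, add states in Sat(p) with every successor in Z. Already a fixed point.
Sat(A[p U ¬p]) = {0, 1, 2, 3, 4}
EG A[p U ¬p]: greatest fixpoint, start Z0 = {0, 1, 2, 3, 4}, keep only states in Sat with some successor in Z. Z1 = {0, 1, 2, 3}; fixed.
Sat(EG A[p U ¬p]) = {0, 1, 2, 3}
5 ∉ Sat(EG A[p U ¬p]) = {0, 1, 2, 3}, so the formula does not hold at 5.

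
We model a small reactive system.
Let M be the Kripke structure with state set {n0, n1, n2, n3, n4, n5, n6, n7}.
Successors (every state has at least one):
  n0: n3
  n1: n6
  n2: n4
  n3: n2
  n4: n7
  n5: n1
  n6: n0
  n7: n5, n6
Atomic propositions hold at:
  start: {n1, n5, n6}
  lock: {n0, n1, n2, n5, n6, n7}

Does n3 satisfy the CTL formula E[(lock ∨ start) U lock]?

No

Sat(lock ∨ start) = {n0, n1, n2, n5, n6, n7}
E[(lock ∨ start) U lock]: least fixpoint, start Z0 = Sat(lock) = {n0, n1, n2, n5, n6, n7}, add states in Sat(lock ∨ start) with some successor in Z. Already a fixed point.
Sat(E[(lock ∨ start) U lock]) = {n0, n1, n2, n5, n6, n7}
n3 ∉ Sat(E[(lock ∨ start) U lock]) = {n0, n1, n2, n5, n6, n7}, so the formula does not hold at n3.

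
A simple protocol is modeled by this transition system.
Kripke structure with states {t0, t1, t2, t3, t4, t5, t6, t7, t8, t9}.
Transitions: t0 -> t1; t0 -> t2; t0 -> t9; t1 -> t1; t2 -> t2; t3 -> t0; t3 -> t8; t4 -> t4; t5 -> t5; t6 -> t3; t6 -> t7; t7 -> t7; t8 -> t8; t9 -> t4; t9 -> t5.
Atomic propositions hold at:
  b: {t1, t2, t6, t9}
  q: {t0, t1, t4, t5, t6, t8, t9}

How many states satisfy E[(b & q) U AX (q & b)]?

Sat(b & q) = {t1, t6, t9}
Sat(q & b) = {t1, t6, t9}
Sat(AX (q & b)) = {s : every successor in {t1, t6, t9}} = {t1}
E[(b & q) U AX (q & b)]: least fixpoint, start Z0 = Sat(AX (q & b)) = {t1}, add states in Sat(b & q) with some successor in Z. Already a fixed point.
Sat(E[(b & q) U AX (q & b)]) = {t1}
|Sat(E[(b & q) U AX (q & b)])| = |{t1}| = 1.

1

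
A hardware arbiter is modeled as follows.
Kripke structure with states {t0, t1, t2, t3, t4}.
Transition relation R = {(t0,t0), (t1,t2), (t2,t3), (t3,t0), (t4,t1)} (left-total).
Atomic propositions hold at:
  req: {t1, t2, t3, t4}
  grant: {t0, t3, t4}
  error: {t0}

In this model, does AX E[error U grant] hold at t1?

No

E[error U grant]: least fixpoint, start Z0 = Sat(grant) = {t0, t3, t4}, add states in Sat(error) with some successor in Z. Already a fixed point.
Sat(E[error U grant]) = {t0, t3, t4}
Sat(AX E[error U grant]) = {s : every successor in {t0, t3, t4}} = {t0, t2, t3}
t1 ∉ Sat(AX E[error U grant]) = {t0, t2, t3}, so the formula does not hold at t1.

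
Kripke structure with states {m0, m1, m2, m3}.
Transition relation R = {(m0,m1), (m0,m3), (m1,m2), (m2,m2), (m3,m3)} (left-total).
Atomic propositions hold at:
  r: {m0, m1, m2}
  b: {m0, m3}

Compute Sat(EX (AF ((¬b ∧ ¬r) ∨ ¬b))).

{m0, m1, m2}

Sat(¬b) = {m1, m2}
Sat(¬r) = {m3}
Sat(¬b ∧ ¬r) = ∅
Sat((¬b ∧ ¬r) ∨ ¬b) = {m1, m2}
AF ((¬b ∧ ¬r) ∨ ¬b): least fixpoint, start Z0 = {m1, m2}, add states with every successor in Z. Already a fixed point.
Sat(AF ((¬b ∧ ¬r) ∨ ¬b)) = {m1, m2}
Sat(EX (AF ((¬b ∧ ¬r) ∨ ¬b))) = {s : some successor in {m1, m2}} = {m0, m1, m2}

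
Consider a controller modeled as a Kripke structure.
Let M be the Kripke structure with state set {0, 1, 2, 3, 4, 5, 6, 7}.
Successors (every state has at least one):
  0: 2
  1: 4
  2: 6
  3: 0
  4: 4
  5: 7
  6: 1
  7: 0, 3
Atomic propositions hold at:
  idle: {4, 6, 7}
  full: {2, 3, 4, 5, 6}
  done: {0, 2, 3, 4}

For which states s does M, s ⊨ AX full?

Sat(AX full) = {s : every successor in {2, 3, 4, 5, 6}} = {0, 1, 2, 4}

{0, 1, 2, 4}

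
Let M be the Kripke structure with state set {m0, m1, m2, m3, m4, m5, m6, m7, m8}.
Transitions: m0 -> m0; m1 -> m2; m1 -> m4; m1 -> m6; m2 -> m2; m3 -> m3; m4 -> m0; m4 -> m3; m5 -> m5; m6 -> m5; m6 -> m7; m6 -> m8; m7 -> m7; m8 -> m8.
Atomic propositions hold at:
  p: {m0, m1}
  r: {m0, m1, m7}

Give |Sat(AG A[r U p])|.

1

A[r U p]: least fixpoint, start Z0 = Sat(p) = {m0, m1}, add states in Sat(r) with every successor in Z. Already a fixed point.
Sat(A[r U p]) = {m0, m1}
AG A[r U p]: greatest fixpoint, start Z0 = {m0, m1}, keep only states in Sat with every successor in Z. Z1 = {m0}; fixed.
Sat(AG A[r U p]) = {m0}
|Sat(AG A[r U p])| = |{m0}| = 1.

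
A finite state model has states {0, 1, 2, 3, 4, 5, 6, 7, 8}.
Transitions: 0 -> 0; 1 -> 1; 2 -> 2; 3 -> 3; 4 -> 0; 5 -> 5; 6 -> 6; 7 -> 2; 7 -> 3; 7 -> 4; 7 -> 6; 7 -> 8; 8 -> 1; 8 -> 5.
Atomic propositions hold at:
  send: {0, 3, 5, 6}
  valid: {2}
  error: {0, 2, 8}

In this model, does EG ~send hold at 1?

Sat(~send) = {1, 2, 4, 7, 8}
EG ~send: greatest fixpoint, start Z0 = {1, 2, 4, 7, 8}, keep only states in Sat with some successor in Z. Z1 = {1, 2, 7, 8}; fixed.
Sat(EG ~send) = {1, 2, 7, 8}
1 ∈ Sat(EG ~send) = {1, 2, 7, 8}, so the formula holds at 1.

Yes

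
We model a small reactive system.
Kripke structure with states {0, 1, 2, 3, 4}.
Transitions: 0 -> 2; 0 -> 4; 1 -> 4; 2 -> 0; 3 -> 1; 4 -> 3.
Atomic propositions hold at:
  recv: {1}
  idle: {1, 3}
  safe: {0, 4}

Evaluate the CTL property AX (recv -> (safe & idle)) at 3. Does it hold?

Sat(safe & idle) = ∅
Sat(recv -> (safe & idle)) = {0, 2, 3, 4}
Sat(AX (recv -> (safe & idle))) = {s : every successor in {0, 2, 3, 4}} = {0, 1, 2, 4}
3 ∉ Sat(AX (recv -> (safe & idle))) = {0, 1, 2, 4}, so the formula does not hold at 3.

No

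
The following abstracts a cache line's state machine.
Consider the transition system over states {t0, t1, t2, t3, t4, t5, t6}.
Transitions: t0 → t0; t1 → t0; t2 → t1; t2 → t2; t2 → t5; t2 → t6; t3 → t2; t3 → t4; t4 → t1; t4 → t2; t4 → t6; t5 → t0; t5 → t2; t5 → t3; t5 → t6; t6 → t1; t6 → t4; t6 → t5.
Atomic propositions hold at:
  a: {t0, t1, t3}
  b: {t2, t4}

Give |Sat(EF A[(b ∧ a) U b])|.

5

Sat(b ∧ a) = ∅
A[(b ∧ a) U b]: least fixpoint, start Z0 = Sat(b) = {t2, t4}, add states in Sat(b ∧ a) with every successor in Z. Already a fixed point.
Sat(A[(b ∧ a) U b]) = {t2, t4}
EF A[(b ∧ a) U b]: least fixpoint, start Z0 = {t2, t4}, add states with some successor in Z. Z1 = {t2, t3, t4, t5, t6}; fixed.
Sat(EF A[(b ∧ a) U b]) = {t2, t3, t4, t5, t6}
|Sat(EF A[(b ∧ a) U b])| = |{t2, t3, t4, t5, t6}| = 5.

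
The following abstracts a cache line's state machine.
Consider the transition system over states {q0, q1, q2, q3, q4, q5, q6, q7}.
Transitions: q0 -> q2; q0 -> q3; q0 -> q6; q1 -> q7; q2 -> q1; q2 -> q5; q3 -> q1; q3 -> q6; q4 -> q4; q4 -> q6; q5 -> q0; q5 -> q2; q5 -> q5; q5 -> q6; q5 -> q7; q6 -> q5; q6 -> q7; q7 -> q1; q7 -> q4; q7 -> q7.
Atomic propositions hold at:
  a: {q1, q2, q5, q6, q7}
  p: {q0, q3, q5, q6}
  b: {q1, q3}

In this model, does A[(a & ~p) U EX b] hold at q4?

No

Sat(~p) = {q1, q2, q4, q7}
Sat(a & ~p) = {q1, q2, q7}
Sat(EX b) = {s : some successor in {q1, q3}} = {q0, q2, q3, q7}
A[(a & ~p) U EX b]: least fixpoint, start Z0 = Sat(EX b) = {q0, q2, q3, q7}, add states in Sat(a & ~p) with every successor in Z. Z1 = {q0, q1, q2, q3, q7}; fixed.
Sat(A[(a & ~p) U EX b]) = {q0, q1, q2, q3, q7}
q4 ∉ Sat(A[(a & ~p) U EX b]) = {q0, q1, q2, q3, q7}, so the formula does not hold at q4.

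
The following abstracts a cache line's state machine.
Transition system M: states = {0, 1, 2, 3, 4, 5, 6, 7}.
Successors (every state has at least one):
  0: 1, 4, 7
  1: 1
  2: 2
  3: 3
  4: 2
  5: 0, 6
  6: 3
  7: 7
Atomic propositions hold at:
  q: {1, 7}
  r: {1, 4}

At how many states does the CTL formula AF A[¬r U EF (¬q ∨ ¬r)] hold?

Sat(¬r) = {0, 2, 3, 5, 6, 7}
Sat(¬q) = {0, 2, 3, 4, 5, 6}
Sat(¬q ∨ ¬r) = {0, 2, 3, 4, 5, 6, 7}
EF (¬q ∨ ¬r): least fixpoint, start Z0 = {0, 2, 3, 4, 5, 6, 7}, add states with some successor in Z. Already a fixed point.
Sat(EF (¬q ∨ ¬r)) = {0, 2, 3, 4, 5, 6, 7}
A[¬r U EF (¬q ∨ ¬r)]: least fixpoint, start Z0 = Sat(EF (¬q ∨ ¬r)) = {0, 2, 3, 4, 5, 6, 7}, add states in Sat(¬r) with every successor in Z. Already a fixed point.
Sat(A[¬r U EF (¬q ∨ ¬r)]) = {0, 2, 3, 4, 5, 6, 7}
AF A[¬r U EF (¬q ∨ ¬r)]: least fixpoint, start Z0 = {0, 2, 3, 4, 5, 6, 7}, add states with every successor in Z. Already a fixed point.
Sat(AF A[¬r U EF (¬q ∨ ¬r)]) = {0, 2, 3, 4, 5, 6, 7}
|Sat(AF A[¬r U EF (¬q ∨ ¬r)])| = |{0, 2, 3, 4, 5, 6, 7}| = 7.

7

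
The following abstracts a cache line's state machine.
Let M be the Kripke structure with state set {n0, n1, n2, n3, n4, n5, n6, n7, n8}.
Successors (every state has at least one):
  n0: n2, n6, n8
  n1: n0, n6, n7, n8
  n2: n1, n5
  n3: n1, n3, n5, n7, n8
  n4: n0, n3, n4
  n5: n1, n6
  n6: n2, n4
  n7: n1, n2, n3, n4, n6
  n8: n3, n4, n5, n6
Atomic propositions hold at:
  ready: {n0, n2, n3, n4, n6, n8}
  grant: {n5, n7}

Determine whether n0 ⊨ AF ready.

Yes

AF ready: least fixpoint, start Z0 = {n0, n2, n3, n4, n6, n8}, add states with every successor in Z. Already a fixed point.
Sat(AF ready) = {n0, n2, n3, n4, n6, n8}
n0 ∈ Sat(AF ready) = {n0, n2, n3, n4, n6, n8}, so the formula holds at n0.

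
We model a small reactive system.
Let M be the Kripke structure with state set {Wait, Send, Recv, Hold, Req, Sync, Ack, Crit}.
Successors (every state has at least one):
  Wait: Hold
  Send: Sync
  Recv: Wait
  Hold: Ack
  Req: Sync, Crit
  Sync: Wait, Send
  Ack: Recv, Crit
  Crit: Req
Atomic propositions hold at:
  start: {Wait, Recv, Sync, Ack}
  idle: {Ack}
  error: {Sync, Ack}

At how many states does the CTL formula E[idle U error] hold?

2

E[idle U error]: least fixpoint, start Z0 = Sat(error) = {Sync, Ack}, add states in Sat(idle) with some successor in Z. Already a fixed point.
Sat(E[idle U error]) = {Sync, Ack}
|Sat(E[idle U error])| = |{Sync, Ack}| = 2.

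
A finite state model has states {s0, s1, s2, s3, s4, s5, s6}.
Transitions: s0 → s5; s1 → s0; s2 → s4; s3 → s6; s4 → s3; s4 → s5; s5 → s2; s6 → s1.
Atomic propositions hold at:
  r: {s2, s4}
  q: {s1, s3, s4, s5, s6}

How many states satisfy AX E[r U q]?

6

E[r U q]: least fixpoint, start Z0 = Sat(q) = {s1, s3, s4, s5, s6}, add states in Sat(r) with some successor in Z. Z1 = {s1, s2, s3, s4, s5, s6}; fixed.
Sat(E[r U q]) = {s1, s2, s3, s4, s5, s6}
Sat(AX E[r U q]) = {s : every successor in {s1, s2, s3, s4, s5, s6}} = {s0, s2, s3, s4, s5, s6}
|Sat(AX E[r U q])| = |{s0, s2, s3, s4, s5, s6}| = 6.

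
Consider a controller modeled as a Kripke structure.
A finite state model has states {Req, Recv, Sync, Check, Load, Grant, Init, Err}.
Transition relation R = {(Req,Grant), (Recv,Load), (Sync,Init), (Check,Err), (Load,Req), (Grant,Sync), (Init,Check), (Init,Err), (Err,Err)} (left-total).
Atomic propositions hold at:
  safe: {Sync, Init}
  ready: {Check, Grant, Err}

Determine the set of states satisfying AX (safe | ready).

{Req, Sync, Check, Grant, Init, Err}

Sat(safe | ready) = {Sync, Check, Grant, Init, Err}
Sat(AX (safe | ready)) = {s : every successor in {Sync, Check, Grant, Init, Err}} = {Req, Sync, Check, Grant, Init, Err}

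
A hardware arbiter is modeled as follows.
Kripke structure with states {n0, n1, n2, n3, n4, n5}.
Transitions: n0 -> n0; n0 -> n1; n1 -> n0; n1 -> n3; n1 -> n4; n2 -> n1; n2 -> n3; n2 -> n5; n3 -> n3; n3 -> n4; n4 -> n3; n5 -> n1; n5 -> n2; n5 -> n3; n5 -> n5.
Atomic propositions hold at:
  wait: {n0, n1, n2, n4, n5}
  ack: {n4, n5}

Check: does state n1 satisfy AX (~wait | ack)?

Sat(~wait) = {n3}
Sat(~wait | ack) = {n3, n4, n5}
Sat(AX (~wait | ack)) = {s : every successor in {n3, n4, n5}} = {n3, n4}
n1 ∉ Sat(AX (~wait | ack)) = {n3, n4}, so the formula does not hold at n1.

No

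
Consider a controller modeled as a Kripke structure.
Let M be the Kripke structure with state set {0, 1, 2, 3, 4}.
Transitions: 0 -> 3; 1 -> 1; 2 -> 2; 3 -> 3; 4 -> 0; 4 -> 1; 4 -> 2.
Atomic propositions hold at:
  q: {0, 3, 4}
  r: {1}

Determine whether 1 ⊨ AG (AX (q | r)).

Sat(q | r) = {0, 1, 3, 4}
Sat(AX (q | r)) = {s : every successor in {0, 1, 3, 4}} = {0, 1, 3}
AG (AX (q | r)): greatest fixpoint, start Z0 = {0, 1, 3}, keep only states in Sat with every successor in Z. Already a fixed point.
Sat(AG (AX (q | r))) = {0, 1, 3}
1 ∈ Sat(AG (AX (q | r))) = {0, 1, 3}, so the formula holds at 1.

Yes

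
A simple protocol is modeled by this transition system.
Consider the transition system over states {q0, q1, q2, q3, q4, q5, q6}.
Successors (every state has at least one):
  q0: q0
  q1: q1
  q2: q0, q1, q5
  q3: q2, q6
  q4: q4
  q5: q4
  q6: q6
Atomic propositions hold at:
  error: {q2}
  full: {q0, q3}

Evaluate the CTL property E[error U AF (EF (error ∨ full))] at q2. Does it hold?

Yes

Sat(error ∨ full) = {q0, q2, q3}
EF (error ∨ full): least fixpoint, start Z0 = {q0, q2, q3}, add states with some successor in Z. Already a fixed point.
Sat(EF (error ∨ full)) = {q0, q2, q3}
AF (EF (error ∨ full)): least fixpoint, start Z0 = {q0, q2, q3}, add states with every successor in Z. Already a fixed point.
Sat(AF (EF (error ∨ full))) = {q0, q2, q3}
E[error U AF (EF (error ∨ full))]: least fixpoint, start Z0 = Sat(AF (EF (error ∨ full))) = {q0, q2, q3}, add states in Sat(error) with some successor in Z. Already a fixed point.
Sat(E[error U AF (EF (error ∨ full))]) = {q0, q2, q3}
q2 ∈ Sat(E[error U AF (EF (error ∨ full))]) = {q0, q2, q3}, so the formula holds at q2.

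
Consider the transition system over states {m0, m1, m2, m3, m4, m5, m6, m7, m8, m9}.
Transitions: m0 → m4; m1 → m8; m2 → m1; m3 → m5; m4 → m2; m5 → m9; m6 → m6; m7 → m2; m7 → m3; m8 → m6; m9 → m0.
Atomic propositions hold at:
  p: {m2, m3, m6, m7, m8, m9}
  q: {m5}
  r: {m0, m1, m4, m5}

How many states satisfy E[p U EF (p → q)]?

8

Sat(p → q) = {m0, m1, m4, m5}
EF (p → q): least fixpoint, start Z0 = {m0, m1, m4, m5}, add states with some successor in Z. Z1 = {m0, m1, m2, m3, m4, m5, m9}; Z2 = {m0, m1, m2, m3, m4, m5, m7, m9}; fixed.
Sat(EF (p → q)) = {m0, m1, m2, m3, m4, m5, m7, m9}
E[p U EF (p → q)]: least fixpoint, start Z0 = Sat(EF (p → q)) = {m0, m1, m2, m3, m4, m5, m7, m9}, add states in Sat(p) with some successor in Z. Already a fixed point.
Sat(E[p U EF (p → q)]) = {m0, m1, m2, m3, m4, m5, m7, m9}
|Sat(E[p U EF (p → q)])| = |{m0, m1, m2, m3, m4, m5, m7, m9}| = 8.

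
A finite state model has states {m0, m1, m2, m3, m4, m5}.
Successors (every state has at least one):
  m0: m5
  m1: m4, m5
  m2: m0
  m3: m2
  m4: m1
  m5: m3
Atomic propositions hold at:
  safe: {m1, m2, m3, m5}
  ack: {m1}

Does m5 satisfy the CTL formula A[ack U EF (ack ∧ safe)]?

Sat(ack ∧ safe) = {m1}
EF (ack ∧ safe): least fixpoint, start Z0 = {m1}, add states with some successor in Z. Z1 = {m1, m4}; fixed.
Sat(EF (ack ∧ safe)) = {m1, m4}
A[ack U EF (ack ∧ safe)]: least fixpoint, start Z0 = Sat(EF (ack ∧ safe)) = {m1, m4}, add states in Sat(ack) with every successor in Z. Already a fixed point.
Sat(A[ack U EF (ack ∧ safe)]) = {m1, m4}
m5 ∉ Sat(A[ack U EF (ack ∧ safe)]) = {m1, m4}, so the formula does not hold at m5.

No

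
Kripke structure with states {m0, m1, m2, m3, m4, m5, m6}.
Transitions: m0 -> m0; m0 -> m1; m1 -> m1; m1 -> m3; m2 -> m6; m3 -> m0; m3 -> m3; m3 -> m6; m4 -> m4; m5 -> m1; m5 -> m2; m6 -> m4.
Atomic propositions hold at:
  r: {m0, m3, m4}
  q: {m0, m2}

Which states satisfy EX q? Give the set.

Sat(EX q) = {s : some successor in {m0, m2}} = {m0, m3, m5}

{m0, m3, m5}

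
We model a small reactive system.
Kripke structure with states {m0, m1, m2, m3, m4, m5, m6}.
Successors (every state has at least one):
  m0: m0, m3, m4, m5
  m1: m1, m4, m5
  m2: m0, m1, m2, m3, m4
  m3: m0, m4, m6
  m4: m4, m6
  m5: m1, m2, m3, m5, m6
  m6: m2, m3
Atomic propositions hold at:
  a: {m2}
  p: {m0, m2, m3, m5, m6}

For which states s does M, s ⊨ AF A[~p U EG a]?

{m2}

Sat(~p) = {m1, m4}
EG a: greatest fixpoint, start Z0 = {m2}, keep only states in Sat with some successor in Z. Already a fixed point.
Sat(EG a) = {m2}
A[~p U EG a]: least fixpoint, start Z0 = Sat(EG a) = {m2}, add states in Sat(~p) with every successor in Z. Already a fixed point.
Sat(A[~p U EG a]) = {m2}
AF A[~p U EG a]: least fixpoint, start Z0 = {m2}, add states with every successor in Z. Already a fixed point.
Sat(AF A[~p U EG a]) = {m2}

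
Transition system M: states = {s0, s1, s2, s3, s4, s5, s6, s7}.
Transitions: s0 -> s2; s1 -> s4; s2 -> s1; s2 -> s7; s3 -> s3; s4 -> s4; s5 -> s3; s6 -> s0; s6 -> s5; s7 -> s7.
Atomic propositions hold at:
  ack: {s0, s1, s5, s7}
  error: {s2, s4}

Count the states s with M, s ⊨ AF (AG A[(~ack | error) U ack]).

Sat(~ack) = {s2, s3, s4, s6}
Sat(~ack | error) = {s2, s3, s4, s6}
A[(~ack | error) U ack]: least fixpoint, start Z0 = Sat(ack) = {s0, s1, s5, s7}, add states in Sat(~ack | error) with every successor in Z. Z1 = {s0, s1, s2, s5, s6, s7}; fixed.
Sat(A[(~ack | error) U ack]) = {s0, s1, s2, s5, s6, s7}
AG A[(~ack | error) U ack]: greatest fixpoint, start Z0 = {s0, s1, s2, s5, s6, s7}, keep only states in Sat with every successor in Z. Z1 = {s0, s2, s6, s7}; Z2 = {s0, s7}; Z3 = {s7}; fixed.
Sat(AG A[(~ack | error) U ack]) = {s7}
AF (AG A[(~ack | error) U ack]): least fixpoint, start Z0 = {s7}, add states with every successor in Z. Already a fixed point.
Sat(AF (AG A[(~ack | error) U ack])) = {s7}
|Sat(AF (AG A[(~ack | error) U ack]))| = |{s7}| = 1.

1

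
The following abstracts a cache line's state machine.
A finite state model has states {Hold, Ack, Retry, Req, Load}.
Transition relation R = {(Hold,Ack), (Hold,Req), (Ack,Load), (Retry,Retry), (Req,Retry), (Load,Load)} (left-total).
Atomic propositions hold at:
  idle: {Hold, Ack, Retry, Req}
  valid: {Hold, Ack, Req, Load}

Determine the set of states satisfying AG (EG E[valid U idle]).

E[valid U idle]: least fixpoint, start Z0 = Sat(idle) = {Hold, Ack, Retry, Req}, add states in Sat(valid) with some successor in Z. Already a fixed point.
Sat(E[valid U idle]) = {Hold, Ack, Retry, Req}
EG E[valid U idle]: greatest fixpoint, start Z0 = {Hold, Ack, Retry, Req}, keep only states in Sat with some successor in Z. Z1 = {Hold, Retry, Req}; fixed.
Sat(EG E[valid U idle]) = {Hold, Retry, Req}
AG (EG E[valid U idle]): greatest fixpoint, start Z0 = {Hold, Retry, Req}, keep only states in Sat with every successor in Z. Z1 = {Retry, Req}; fixed.
Sat(AG (EG E[valid U idle])) = {Retry, Req}

{Retry, Req}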